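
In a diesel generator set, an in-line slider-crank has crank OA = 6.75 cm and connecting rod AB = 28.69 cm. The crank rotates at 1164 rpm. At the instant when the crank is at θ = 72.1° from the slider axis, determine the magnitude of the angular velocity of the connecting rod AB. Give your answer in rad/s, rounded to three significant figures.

ω = 121.9 rad/s (converted from 1164 rpm).
The rod makes angle φ with the slider axis where L sinφ = r sinθ; differentiating, L cosφ·φ̇ = r ω cosθ.
L cosφ = √(L² − r² sin²θ) = 0.27962 m.
|ω_rod| = r ω |cosθ| / √(L² − r² sin²θ) = 0.0675·121.9·0.30736/0.27962 = 9.0441 rad/s.

9.04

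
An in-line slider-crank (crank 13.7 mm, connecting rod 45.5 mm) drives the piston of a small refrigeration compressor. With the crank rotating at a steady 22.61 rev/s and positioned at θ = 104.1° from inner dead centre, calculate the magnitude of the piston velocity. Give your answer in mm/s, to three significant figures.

ω = 2π·22.6 = 142.1 rad/s
For an in-line slider-crank, x = r cosθ + √(L² − r² sin²θ), so v = −rω sinθ·[1 + r cosθ/√(L² − r² sin²θ)].
With r = 0.0137 m, L = 0.0455 m, θ = 104.1°: √(L² − r² sin²θ) = 0.043517 m.
v = −0.0137·142.1·0.96987·[1 + 0.0137·-0.24362/0.043517] = -1.7429 m/s.
|v| = 1.7429 m/s = 1742.9 mm/s.

1740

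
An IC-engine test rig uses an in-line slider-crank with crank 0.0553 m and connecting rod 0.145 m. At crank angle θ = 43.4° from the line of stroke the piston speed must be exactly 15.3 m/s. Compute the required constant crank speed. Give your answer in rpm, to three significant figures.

For an in-line slider-crank, |v_piston| = rω|sinθ|·[1 + r cosθ/√(L² − r² sin²θ)].
With r = 0.0553 m, L = 0.145 m, θ = 43.4°: the bracketed kinematic factor |dx/dθ| = 0.048906 m.
ω = v/|dx/dθ| = 15.3/0.048906 = 312.85 rad/s.
N = 60ω/(2π) = 2987.5 rpm.

2990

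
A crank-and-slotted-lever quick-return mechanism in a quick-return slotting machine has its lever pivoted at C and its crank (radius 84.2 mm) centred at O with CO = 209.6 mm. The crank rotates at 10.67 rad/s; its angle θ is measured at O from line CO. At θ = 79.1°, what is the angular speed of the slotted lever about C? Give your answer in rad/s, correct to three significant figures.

1.93

ω = 10.67 rad/s
Crank pin A relative to C: A = (d + r cosθ, r sinθ); lever angle φ = atan2(r sinθ, d + r cosθ).
Differentiating tanφ: φ̇ = rω(d cosθ + r)/(d² + r² + 2dr cosθ).
d² + r² + 2dr cosθ = |CA|² = 0.0576962 m²;  d cosθ + r = +0.12383 m.
|ω_lever| = |0.0842·10.67·+0.12383| / 0.0576962 = 1.9283 rad/s.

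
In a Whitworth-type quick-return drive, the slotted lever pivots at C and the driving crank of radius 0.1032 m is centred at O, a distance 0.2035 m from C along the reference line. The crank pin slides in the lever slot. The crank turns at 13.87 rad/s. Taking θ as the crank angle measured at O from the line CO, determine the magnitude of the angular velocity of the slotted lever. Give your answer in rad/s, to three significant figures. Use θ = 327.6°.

ω = 13.87 rad/s
Crank pin A relative to C: A = (d + r cosθ, r sinθ); lever angle φ = atan2(r sinθ, d + r cosθ).
Differentiating tanφ: φ̇ = rω(d cosθ + r)/(d² + r² + 2dr cosθ).
d² + r² + 2dr cosθ = |CA|² = 0.0875263 m²;  d cosθ + r = +0.27502 m.
|ω_lever| = |0.1032·13.87·+0.27502| / 0.0875263 = 4.4976 rad/s.

4.50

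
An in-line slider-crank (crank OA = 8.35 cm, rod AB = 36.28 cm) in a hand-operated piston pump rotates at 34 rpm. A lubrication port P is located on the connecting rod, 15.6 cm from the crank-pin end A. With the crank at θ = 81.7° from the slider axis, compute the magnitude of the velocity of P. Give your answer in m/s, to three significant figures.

0.300

ω = 3.56 rad/s.  Crank-pin speed |V_A| = rω = 0.2973 m/s, perpendicular to OA.
Rod angle: sinφ = −(r/L) sinθ ⇒ φ = -13.164°; ω_rod = −rω cosθ/√(L²−r²sin²θ) = -0.12149 rad/s.
V_P = V_A + ω_rod × AP, with AP = 0.156 m along the rod.
Components: V_Px = −rω sinθ − a·ω_rod·sinφ = -0.2985 m/s;  V_Py = rω cosθ + a·ω_rod·cosφ = +0.024463 m/s.
|V_P| = √(V_Px² + V_Py²) = 0.2995 m/s.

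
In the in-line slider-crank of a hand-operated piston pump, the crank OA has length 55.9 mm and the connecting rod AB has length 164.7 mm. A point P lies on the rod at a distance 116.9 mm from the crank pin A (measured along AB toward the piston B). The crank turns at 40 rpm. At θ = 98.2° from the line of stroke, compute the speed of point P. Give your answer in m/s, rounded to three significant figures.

0.224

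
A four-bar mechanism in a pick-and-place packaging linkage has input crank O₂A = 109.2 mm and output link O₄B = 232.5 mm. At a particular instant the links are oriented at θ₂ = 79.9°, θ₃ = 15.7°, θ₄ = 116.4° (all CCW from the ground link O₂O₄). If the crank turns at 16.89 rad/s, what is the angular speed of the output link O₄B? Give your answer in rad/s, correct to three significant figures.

ω₂ = 16.89 rad/s
Differentiating the loop-closure r₂e^{iθ₂}+r₃e^{iθ₃}=r₁+r₄e^{iθ₄} gives r₂ω₂e^{iθ₂}+r₃ω₃e^{iθ₃}=r₄ω₄e^{iθ₄}.
Eliminating the other unknown: ω₄ = r₂ω₂ sin(θ₂−θ₃) / [r₄ sin(θ₄−θ₃)].
Numerator sine = +0.90032; denominator sine = +0.98261.
Result = 0.1092·16.89·(+0.90032) / (0.2325·(+0.98261)) = +7.2685 rad/s; magnitude 7.2685 rad/s.

7.27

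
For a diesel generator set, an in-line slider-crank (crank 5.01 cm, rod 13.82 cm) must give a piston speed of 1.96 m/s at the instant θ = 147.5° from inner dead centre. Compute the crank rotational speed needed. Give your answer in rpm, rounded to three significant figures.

1010

For an in-line slider-crank, |v_piston| = rω|sinθ|·[1 + r cosθ/√(L² − r² sin²θ)].
With r = 0.0501 m, L = 0.1382 m, θ = 147.5°: the bracketed kinematic factor |dx/dθ| = 0.018528 m.
ω = v/|dx/dθ| = 1.96/0.018528 = 105.79 rad/s.
N = 60ω/(2π) = 1010.2 rpm.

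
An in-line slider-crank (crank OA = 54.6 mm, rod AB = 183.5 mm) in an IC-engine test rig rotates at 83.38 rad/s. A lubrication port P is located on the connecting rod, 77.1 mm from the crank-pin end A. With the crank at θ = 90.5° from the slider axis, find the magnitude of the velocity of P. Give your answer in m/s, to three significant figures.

ω = 83.38 rad/s.  Crank-pin speed |V_A| = rω = 4.5525 m/s, perpendicular to OA.
Rod angle: sinφ = −(r/L) sinθ ⇒ φ = -17.310°; ω_rod = −rω cosθ/√(L²−r²sin²θ) = +0.22677 rad/s.
V_P = V_A + ω_rod × AP, with AP = 0.0771 m along the rod.
Components: V_Px = −rω sinθ − a·ω_rod·sinφ = -4.5472 m/s;  V_Py = rω cosθ + a·ω_rod·cosφ = -0.023036 m/s.
|V_P| = √(V_Px² + V_Py²) = 4.5472 m/s.

4.55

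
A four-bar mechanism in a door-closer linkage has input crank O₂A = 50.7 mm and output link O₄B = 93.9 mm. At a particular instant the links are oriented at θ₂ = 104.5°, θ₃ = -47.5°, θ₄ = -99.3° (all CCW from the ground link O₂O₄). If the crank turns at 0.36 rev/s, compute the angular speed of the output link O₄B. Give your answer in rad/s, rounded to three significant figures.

ω₂ = 2.262 rad/s (from 0.36 rev/s).
Differentiating the loop-closure r₂e^{iθ₂}+r₃e^{iθ₃}=r₁+r₄e^{iθ₄} gives r₂ω₂e^{iθ₂}+r₃ω₃e^{iθ₃}=r₄ω₄e^{iθ₄}.
Eliminating the other unknown: ω₄ = r₂ω₂ sin(θ₂−θ₃) / [r₄ sin(θ₄−θ₃)].
Numerator sine = +0.46947; denominator sine = -0.78586.
Result = 0.0507·2.262·(+0.46947) / (0.0939·(-0.78586)) = -0.72961 rad/s; magnitude 0.72961 rad/s.

0.730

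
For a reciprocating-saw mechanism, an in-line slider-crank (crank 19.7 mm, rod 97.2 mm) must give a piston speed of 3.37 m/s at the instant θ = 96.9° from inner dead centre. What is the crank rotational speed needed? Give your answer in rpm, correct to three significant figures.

1690

For an in-line slider-crank, |v_piston| = rω|sinθ|·[1 + r cosθ/√(L² − r² sin²θ)].
With r = 0.0197 m, L = 0.0972 m, θ = 96.9°: the bracketed kinematic factor |dx/dθ| = 0.019071 m.
ω = v/|dx/dθ| = 3.37/0.019071 = 176.71 rad/s.
N = 60ω/(2π) = 1687.4 rpm.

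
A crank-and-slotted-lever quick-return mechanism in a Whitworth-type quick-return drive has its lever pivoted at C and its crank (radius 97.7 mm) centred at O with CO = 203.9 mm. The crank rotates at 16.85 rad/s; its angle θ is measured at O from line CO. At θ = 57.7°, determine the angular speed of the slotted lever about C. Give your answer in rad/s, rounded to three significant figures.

4.70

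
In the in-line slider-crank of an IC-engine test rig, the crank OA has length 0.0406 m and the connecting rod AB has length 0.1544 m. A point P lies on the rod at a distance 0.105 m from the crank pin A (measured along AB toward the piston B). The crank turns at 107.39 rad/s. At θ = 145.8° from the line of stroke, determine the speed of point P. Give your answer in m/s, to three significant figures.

ω = 107.4 rad/s.  Crank-pin speed |V_A| = rω = 4.36 m/s, perpendicular to OA.
Rod angle: sinφ = −(r/L) sinθ ⇒ φ = -8.500°; ω_rod = −rω cosθ/√(L²−r²sin²θ) = +23.615 rad/s.
V_P = V_A + ω_rod × AP, with AP = 0.105 m along the rod.
Components: V_Px = −rω sinθ − a·ω_rod·sinφ = -2.0842 m/s;  V_Py = rω cosθ + a·ω_rod·cosφ = -1.1538 m/s.
|V_P| = √(V_Px² + V_Py²) = 2.3823 m/s.

2.38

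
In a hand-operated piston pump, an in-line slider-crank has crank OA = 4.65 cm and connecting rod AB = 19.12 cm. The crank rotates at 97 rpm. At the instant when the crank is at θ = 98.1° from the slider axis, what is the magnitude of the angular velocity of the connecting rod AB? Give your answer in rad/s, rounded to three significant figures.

0.359

ω = 10.16 rad/s (converted from 97 rpm).
The rod makes angle φ with the slider axis where L sinφ = r sinθ; differentiating, L cosφ·φ̇ = r ω cosθ.
L cosφ = √(L² − r² sin²θ) = 0.18558 m.
|ω_rod| = r ω |cosθ| / √(L² − r² sin²θ) = 0.0465·10.16·0.14090/0.18558 = 0.35863 rad/s.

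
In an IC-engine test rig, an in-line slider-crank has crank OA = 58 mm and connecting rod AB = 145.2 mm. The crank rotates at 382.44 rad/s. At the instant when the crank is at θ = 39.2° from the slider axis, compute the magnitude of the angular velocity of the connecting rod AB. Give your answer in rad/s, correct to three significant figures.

ω = 382.4 rad/s
The rod makes angle φ with the slider axis where L sinφ = r sinθ; differentiating, L cosφ·φ̇ = r ω cosθ.
L cosφ = √(L² − r² sin²θ) = 0.1405 m.
|ω_rod| = r ω |cosθ| / √(L² − r² sin²θ) = 0.058·382.4·0.77494/0.1405 = 122.35 rad/s.

122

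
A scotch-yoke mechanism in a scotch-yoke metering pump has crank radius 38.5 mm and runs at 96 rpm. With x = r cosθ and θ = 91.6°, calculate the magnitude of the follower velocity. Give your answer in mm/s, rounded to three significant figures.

387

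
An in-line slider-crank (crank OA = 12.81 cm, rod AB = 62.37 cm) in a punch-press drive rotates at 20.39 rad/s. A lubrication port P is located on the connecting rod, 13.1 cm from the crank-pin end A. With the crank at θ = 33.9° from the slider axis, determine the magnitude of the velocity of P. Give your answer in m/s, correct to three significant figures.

ω = 20.39 rad/s.  Crank-pin speed |V_A| = rω = 2.612 m/s, perpendicular to OA.
Rod angle: sinφ = −(r/L) sinθ ⇒ φ = -6.578°; ω_rod = −rω cosθ/√(L²−r²sin²θ) = -3.499 rad/s.
V_P = V_A + ω_rod × AP, with AP = 0.131 m along the rod.
Components: V_Px = −rω sinθ − a·ω_rod·sinφ = -1.5093 m/s;  V_Py = rω cosθ + a·ω_rod·cosφ = +1.7126 m/s.
|V_P| = √(V_Px² + V_Py²) = 2.2828 m/s.

2.28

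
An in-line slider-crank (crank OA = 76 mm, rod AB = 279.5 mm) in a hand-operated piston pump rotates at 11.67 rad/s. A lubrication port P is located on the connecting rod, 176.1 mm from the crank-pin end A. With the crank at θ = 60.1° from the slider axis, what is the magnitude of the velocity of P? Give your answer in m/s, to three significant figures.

0.852

ω = 11.67 rad/s.  Crank-pin speed |V_A| = rω = 0.88692 m/s, perpendicular to OA.
Rod angle: sinφ = −(r/L) sinθ ⇒ φ = -13.634°; ω_rod = −rω cosθ/√(L²−r²sin²θ) = -1.6277 rad/s.
V_P = V_A + ω_rod × AP, with AP = 0.1761 m along the rod.
Components: V_Px = −rω sinθ − a·ω_rod·sinφ = -0.83643 m/s;  V_Py = rω cosθ + a·ω_rod·cosφ = +0.16356 m/s.
|V_P| = √(V_Px² + V_Py²) = 0.85228 m/s.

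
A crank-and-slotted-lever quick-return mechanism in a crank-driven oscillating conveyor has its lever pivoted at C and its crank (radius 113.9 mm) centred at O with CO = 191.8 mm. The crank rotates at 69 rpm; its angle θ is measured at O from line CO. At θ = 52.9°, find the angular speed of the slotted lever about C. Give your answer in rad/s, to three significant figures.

ω = 7.226 rad/s (from 69 rpm).
Crank pin A relative to C: A = (d + r cosθ, r sinθ); lever angle φ = atan2(r sinθ, d + r cosθ).
Differentiating tanφ: φ̇ = rω(d cosθ + r)/(d² + r² + 2dr cosθ).
d² + r² + 2dr cosθ = |CA|² = 0.0761158 m²;  d cosθ + r = +0.2296 m.
|ω_lever| = |0.1139·7.226·+0.2296| / 0.0761158 = 2.4825 rad/s.

2.48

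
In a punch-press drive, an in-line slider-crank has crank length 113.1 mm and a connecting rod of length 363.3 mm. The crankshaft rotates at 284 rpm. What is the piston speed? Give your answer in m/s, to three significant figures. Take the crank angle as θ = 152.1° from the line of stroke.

1.14

ω = 2π·284/60 = 29.74 rad/s
For an in-line slider-crank, x = r cosθ + √(L² − r² sin²θ), so v = −rω sinθ·[1 + r cosθ/√(L² − r² sin²θ)].
With r = 0.1131 m, L = 0.3633 m, θ = 152.1°: √(L² − r² sin²θ) = 0.35942 m.
v = −0.1131·29.74·0.46793·[1 + 0.1131·-0.88377/0.35942] = -1.1362 m/s.
|v| = 1.1362 m/s.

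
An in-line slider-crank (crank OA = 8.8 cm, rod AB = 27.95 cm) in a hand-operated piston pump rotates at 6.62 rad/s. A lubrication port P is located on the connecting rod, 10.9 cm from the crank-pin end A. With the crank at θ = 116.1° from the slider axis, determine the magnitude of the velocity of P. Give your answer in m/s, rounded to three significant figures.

0.518

ω = 6.62 rad/s.  Crank-pin speed |V_A| = rω = 0.58256 m/s, perpendicular to OA.
Rod angle: sinφ = −(r/L) sinθ ⇒ φ = -16.424°; ω_rod = −rω cosθ/√(L²−r²sin²θ) = +0.95597 rad/s.
V_P = V_A + ω_rod × AP, with AP = 0.109 m along the rod.
Components: V_Px = −rω sinθ − a·ω_rod·sinφ = -0.49369 m/s;  V_Py = rω cosθ + a·ω_rod·cosφ = -0.15634 m/s.
|V_P| = √(V_Px² + V_Py²) = 0.51786 m/s.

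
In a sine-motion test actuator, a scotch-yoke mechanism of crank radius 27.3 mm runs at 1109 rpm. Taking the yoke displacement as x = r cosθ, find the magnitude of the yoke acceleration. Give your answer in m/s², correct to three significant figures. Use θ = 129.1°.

232

ω = 116.1 rad/s (from 1109 rpm).
x = r cosθ ⇒ ẍ = −rω² cosθ (ω constant).
|a| = rω²|cosθ| = 0.0273·(116.1)²·|cos 129.1°| = 232.21 m/s².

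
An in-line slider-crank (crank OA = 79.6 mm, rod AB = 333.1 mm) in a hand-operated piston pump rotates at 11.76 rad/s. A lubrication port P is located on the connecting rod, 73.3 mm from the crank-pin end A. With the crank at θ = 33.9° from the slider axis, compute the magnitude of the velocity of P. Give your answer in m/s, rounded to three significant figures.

0.815

ω = 11.76 rad/s.  Crank-pin speed |V_A| = rω = 0.9361 m/s, perpendicular to OA.
Rod angle: sinφ = −(r/L) sinθ ⇒ φ = -7.659°; ω_rod = −rω cosθ/√(L²−r²sin²θ) = -2.3535 rad/s.
V_P = V_A + ω_rod × AP, with AP = 0.0733 m along the rod.
Components: V_Px = −rω sinθ − a·ω_rod·sinφ = -0.5451 m/s;  V_Py = rω cosθ + a·ω_rod·cosφ = +0.606 m/s.
|V_P| = √(V_Px² + V_Py²) = 0.81508 m/s.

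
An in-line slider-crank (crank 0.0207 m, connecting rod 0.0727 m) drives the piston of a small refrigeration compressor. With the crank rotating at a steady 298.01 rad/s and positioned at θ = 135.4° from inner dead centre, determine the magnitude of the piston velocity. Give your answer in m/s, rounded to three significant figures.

ω = 298 rad/s
For an in-line slider-crank, x = r cosθ + √(L² − r² sin²θ), so v = −rω sinθ·[1 + r cosθ/√(L² − r² sin²θ)].
With r = 0.0207 m, L = 0.0727 m, θ = 135.4°: √(L² − r² sin²θ) = 0.071232 m.
v = −0.0207·298·0.70215·[1 + 0.0207·-0.71203/0.071232] = -3.4352 m/s.
|v| = 3.4352 m/s.

3.44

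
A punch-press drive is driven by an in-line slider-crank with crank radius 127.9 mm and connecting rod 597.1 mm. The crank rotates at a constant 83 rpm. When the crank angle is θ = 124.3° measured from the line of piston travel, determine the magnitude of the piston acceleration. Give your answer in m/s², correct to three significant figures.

6.19

ω = 2π·83/60 = 8.692 rad/s
x(θ) = r cosθ + √(L² − r² sin²θ); with ω constant, a = ω²·d²x/dθ².
d²x/dθ² = −r cosθ − r²(cos2θ)/√u − r⁴ sin²2θ/(4u^{3/2}),  u = L² − r² sin²θ = 0.345365 m².
Substituting r = 0.1279 m, L = 0.5971 m, θ = 124.3°: d²x/dθ² = +0.081946 m.
a = ω²·d²x/dθ² = (8.692)²·(+0.081946) = +6.1907 m/s²;  |a| = 6.1907 m/s².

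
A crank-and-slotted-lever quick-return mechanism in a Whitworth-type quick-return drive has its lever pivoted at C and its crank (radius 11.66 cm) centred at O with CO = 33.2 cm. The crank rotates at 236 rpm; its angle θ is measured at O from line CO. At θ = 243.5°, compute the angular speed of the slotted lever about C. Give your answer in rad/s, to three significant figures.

ω = 24.71 rad/s (from 236 rpm).
Crank pin A relative to C: A = (d + r cosθ, r sinθ); lever angle φ = atan2(r sinθ, d + r cosθ).
Differentiating tanφ: φ̇ = rω(d cosθ + r)/(d² + r² + 2dr cosθ).
d² + r² + 2dr cosθ = |CA|² = 0.0892739 m²;  d cosθ + r = -0.031538 m.
|ω_lever| = |0.1166·24.71·-0.031538| / 0.0892739 = 1.018 rad/s.

1.02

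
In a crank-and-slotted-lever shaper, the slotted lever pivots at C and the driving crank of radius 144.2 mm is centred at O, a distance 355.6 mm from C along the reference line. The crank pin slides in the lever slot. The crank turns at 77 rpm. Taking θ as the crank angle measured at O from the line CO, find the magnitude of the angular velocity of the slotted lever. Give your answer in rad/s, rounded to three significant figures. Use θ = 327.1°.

2.21

ω = 8.063 rad/s (from 77 rpm).
Crank pin A relative to C: A = (d + r cosθ, r sinθ); lever angle φ = atan2(r sinθ, d + r cosθ).
Differentiating tanφ: φ̇ = rω(d cosθ + r)/(d² + r² + 2dr cosθ).
d² + r² + 2dr cosθ = |CA|² = 0.233352 m²;  d cosθ + r = +0.44277 m.
|ω_lever| = |0.1442·8.063·+0.44277| / 0.233352 = 2.2062 rad/s.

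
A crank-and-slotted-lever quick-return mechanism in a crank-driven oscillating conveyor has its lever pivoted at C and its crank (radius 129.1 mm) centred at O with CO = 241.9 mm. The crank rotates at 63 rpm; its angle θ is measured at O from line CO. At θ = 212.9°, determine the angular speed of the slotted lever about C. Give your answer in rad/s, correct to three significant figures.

2.77

ω = 6.597 rad/s (from 63 rpm).
Crank pin A relative to C: A = (d + r cosθ, r sinθ); lever angle φ = atan2(r sinθ, d + r cosθ).
Differentiating tanφ: φ̇ = rω(d cosθ + r)/(d² + r² + 2dr cosθ).
d² + r² + 2dr cosθ = |CA|² = 0.022741 m²;  d cosθ + r = -0.074004 m.
|ω_lever| = |0.1291·6.597·-0.074004| / 0.022741 = 2.7717 rad/s.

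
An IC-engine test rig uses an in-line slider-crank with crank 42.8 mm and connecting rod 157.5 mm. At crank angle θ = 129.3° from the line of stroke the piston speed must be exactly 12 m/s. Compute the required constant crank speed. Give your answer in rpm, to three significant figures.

For an in-line slider-crank, |v_piston| = rω|sinθ|·[1 + r cosθ/√(L² − r² sin²θ)].
With r = 0.0428 m, L = 0.1575 m, θ = 129.3°: the bracketed kinematic factor |dx/dθ| = 0.027289 m.
ω = v/|dx/dθ| = 12/0.027289 = 439.73 rad/s.
N = 60ω/(2π) = 4199.1 rpm.

4200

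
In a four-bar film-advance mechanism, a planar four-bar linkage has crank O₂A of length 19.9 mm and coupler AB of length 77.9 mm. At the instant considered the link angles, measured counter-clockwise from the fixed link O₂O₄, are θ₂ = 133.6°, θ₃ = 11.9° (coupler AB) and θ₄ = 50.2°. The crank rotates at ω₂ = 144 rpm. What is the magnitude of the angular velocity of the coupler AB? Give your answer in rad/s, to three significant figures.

6.17

ω₂ = 15.08 rad/s (from 144 rpm).
Differentiating the loop-closure r₂e^{iθ₂}+r₃e^{iθ₃}=r₁+r₄e^{iθ₄} gives r₂ω₂e^{iθ₂}+r₃ω₃e^{iθ₃}=r₄ω₄e^{iθ₄}.
Eliminating the other unknown: ω₃ = r₂ω₂ sin(θ₄−θ₂) / [r₃ sin(θ₃−θ₄)].
Numerator sine = -0.99337; denominator sine = -0.61978.
Result = 0.0199·15.08·(-0.99337) / (0.0779·(-0.61978)) = +6.1742 rad/s; magnitude 6.1742 rad/s.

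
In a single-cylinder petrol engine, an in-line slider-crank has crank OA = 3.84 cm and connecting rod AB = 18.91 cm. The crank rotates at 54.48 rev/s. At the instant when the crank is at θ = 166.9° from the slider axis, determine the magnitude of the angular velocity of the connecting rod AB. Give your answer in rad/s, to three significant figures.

67.8

ω = 342.3 rad/s (converted from 54.48 rev/s).
The rod makes angle φ with the slider axis where L sinφ = r sinθ; differentiating, L cosφ·φ̇ = r ω cosθ.
L cosφ = √(L² − r² sin²θ) = 0.1889 m.
|ω_rod| = r ω |cosθ| / √(L² − r² sin²θ) = 0.0384·342.3·0.97398/0.1889 = 67.774 rad/s.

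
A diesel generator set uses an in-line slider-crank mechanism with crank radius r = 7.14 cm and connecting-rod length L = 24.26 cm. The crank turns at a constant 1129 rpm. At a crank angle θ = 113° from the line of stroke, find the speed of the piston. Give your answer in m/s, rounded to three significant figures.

6.84

ω = 2π·1129/60 = 118.2 rad/s
For an in-line slider-crank, x = r cosθ + √(L² − r² sin²θ), so v = −rω sinθ·[1 + r cosθ/√(L² − r² sin²θ)].
With r = 0.0714 m, L = 0.2426 m, θ = 113°: √(L² − r² sin²θ) = 0.23353 m.
v = −0.0714·118.2·0.92050·[1 + 0.0714·-0.39073/0.23353] = -6.8422 m/s.
|v| = 6.8422 m/s.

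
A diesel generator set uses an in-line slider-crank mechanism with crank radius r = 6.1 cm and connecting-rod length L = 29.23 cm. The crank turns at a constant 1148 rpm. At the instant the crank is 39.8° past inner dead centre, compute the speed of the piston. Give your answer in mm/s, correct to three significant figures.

ω = 2π·1148/60 = 120.2 rad/s
For an in-line slider-crank, x = r cosθ + √(L² − r² sin²θ), so v = −rω sinθ·[1 + r cosθ/√(L² − r² sin²θ)].
With r = 0.061 m, L = 0.2923 m, θ = 39.8°: √(L² − r² sin²θ) = 0.28968 m.
v = −0.061·120.2·0.64011·[1 + 0.061·0.76828/0.28968] = -5.4536 m/s.
|v| = 5.4536 m/s = 5453.6 mm/s.

5450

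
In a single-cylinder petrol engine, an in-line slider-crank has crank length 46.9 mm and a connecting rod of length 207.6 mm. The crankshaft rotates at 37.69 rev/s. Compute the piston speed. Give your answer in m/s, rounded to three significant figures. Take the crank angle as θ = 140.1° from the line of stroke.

5.88

ω = 2π·37.7 = 236.8 rad/s
For an in-line slider-crank, x = r cosθ + √(L² − r² sin²θ), so v = −rω sinθ·[1 + r cosθ/√(L² − r² sin²θ)].
With r = 0.0469 m, L = 0.2076 m, θ = 140.1°: √(L² − r² sin²θ) = 0.20541 m.
v = −0.0469·236.8·0.64145·[1 + 0.0469·-0.76717/0.20541] = -5.8764 m/s.
|v| = 5.8764 m/s.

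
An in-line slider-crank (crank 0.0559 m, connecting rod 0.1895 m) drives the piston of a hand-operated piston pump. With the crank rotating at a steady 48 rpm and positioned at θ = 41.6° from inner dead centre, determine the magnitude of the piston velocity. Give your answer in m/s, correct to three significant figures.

0.229

ω = 2π·48/60 = 5.027 rad/s
For an in-line slider-crank, x = r cosθ + √(L² − r² sin²θ), so v = −rω sinθ·[1 + r cosθ/√(L² − r² sin²θ)].
With r = 0.0559 m, L = 0.1895 m, θ = 41.6°: √(L² − r² sin²θ) = 0.18583 m.
v = −0.0559·5.027·0.66393·[1 + 0.0559·0.74780/0.18583] = -0.22852 m/s.
|v| = 0.22852 m/s.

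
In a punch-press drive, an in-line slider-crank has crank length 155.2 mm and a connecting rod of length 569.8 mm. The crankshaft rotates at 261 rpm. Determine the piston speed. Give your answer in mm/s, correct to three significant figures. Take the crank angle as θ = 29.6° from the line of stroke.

ω = 2π·261/60 = 27.33 rad/s
For an in-line slider-crank, x = r cosθ + √(L² − r² sin²θ), so v = −rω sinθ·[1 + r cosθ/√(L² − r² sin²θ)].
With r = 0.1552 m, L = 0.5698 m, θ = 29.6°: √(L² − r² sin²θ) = 0.56462 m.
v = −0.1552·27.33·0.49394·[1 + 0.1552·0.86949/0.56462] = -2.596 m/s.
|v| = 2.596 m/s = 2596 mm/s.

2600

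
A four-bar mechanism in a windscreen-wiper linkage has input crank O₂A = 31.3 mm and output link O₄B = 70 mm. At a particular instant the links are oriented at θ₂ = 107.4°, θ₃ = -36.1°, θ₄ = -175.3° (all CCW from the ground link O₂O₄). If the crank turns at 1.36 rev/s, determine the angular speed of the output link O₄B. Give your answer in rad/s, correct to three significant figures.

ω₂ = 8.545 rad/s (from 1.36 rev/s).
Differentiating the loop-closure r₂e^{iθ₂}+r₃e^{iθ₃}=r₁+r₄e^{iθ₄} gives r₂ω₂e^{iθ₂}+r₃ω₃e^{iθ₃}=r₄ω₄e^{iθ₄}.
Eliminating the other unknown: ω₄ = r₂ω₂ sin(θ₂−θ₃) / [r₄ sin(θ₄−θ₃)].
Numerator sine = +0.59482; denominator sine = -0.65342.
Result = 0.0313·8.545·(+0.59482) / (0.07·(-0.65342)) = -3.4782 rad/s; magnitude 3.4782 rad/s.

3.48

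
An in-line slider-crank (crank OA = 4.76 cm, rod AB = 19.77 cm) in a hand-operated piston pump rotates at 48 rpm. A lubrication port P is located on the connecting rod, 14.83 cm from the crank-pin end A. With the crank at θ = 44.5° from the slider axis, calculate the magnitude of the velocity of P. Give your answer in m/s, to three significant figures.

ω = 5.027 rad/s.  Crank-pin speed |V_A| = rω = 0.23926 m/s, perpendicular to OA.
Rod angle: sinφ = −(r/L) sinθ ⇒ φ = -9.716°; ω_rod = −rω cosθ/√(L²−r²sin²θ) = -0.87576 rad/s.
V_P = V_A + ω_rod × AP, with AP = 0.1483 m along the rod.
Components: V_Px = −rω sinθ − a·ω_rod·sinφ = -0.18962 m/s;  V_Py = rω cosθ + a·ω_rod·cosφ = +0.042642 m/s.
|V_P| = √(V_Px² + V_Py²) = 0.19436 m/s.

0.194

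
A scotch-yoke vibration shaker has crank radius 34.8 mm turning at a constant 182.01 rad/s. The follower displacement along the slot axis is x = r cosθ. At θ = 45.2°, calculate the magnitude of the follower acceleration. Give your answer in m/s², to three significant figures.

812

ω = 182 rad/s
x = r cosθ ⇒ ẍ = −rω² cosθ (ω constant).
|a| = rω²|cosθ| = 0.0348·(182)²·|cos 45.2°| = 812.33 m/s².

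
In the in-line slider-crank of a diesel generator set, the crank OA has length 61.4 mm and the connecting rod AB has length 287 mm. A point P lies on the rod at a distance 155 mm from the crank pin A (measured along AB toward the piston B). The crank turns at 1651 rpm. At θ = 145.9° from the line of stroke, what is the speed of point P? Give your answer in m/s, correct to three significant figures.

6.73

ω = 172.9 rad/s.  Crank-pin speed |V_A| = rω = 10.616 m/s, perpendicular to OA.
Rod angle: sinφ = −(r/L) sinθ ⇒ φ = -6.889°; ω_rod = −rω cosθ/√(L²−r²sin²θ) = +30.851 rad/s.
V_P = V_A + ω_rod × AP, with AP = 0.155 m along the rod.
Components: V_Px = −rω sinθ − a·ω_rod·sinφ = -5.378 m/s;  V_Py = rω cosθ + a·ω_rod·cosφ = -4.0429 m/s.
|V_P| = √(V_Px² + V_Py²) = 6.7281 m/s.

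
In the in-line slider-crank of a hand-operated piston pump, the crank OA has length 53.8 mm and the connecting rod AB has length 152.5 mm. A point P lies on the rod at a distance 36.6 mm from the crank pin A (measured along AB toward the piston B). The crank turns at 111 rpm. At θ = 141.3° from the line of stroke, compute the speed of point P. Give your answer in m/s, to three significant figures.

0.520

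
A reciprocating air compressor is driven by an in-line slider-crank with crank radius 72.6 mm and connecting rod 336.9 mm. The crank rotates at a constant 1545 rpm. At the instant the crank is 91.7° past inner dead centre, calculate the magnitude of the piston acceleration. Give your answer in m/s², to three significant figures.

ω = 2π·1545/60 = 161.8 rad/s
x(θ) = r cosθ + √(L² − r² sin²θ); with ω constant, a = ω²·d²x/dθ².
d²x/dθ² = −r cosθ − r²(cos2θ)/√u − r⁴ sin²2θ/(4u^{3/2}),  u = L² − r² sin²θ = 0.108235 m².
Substituting r = 0.0726 m, L = 0.3369 m, θ = 91.7°: d²x/dθ² = +0.018146 m.
a = ω²·d²x/dθ² = (161.8)²·(+0.018146) = +475 m/s²;  |a| = 475 m/s².

475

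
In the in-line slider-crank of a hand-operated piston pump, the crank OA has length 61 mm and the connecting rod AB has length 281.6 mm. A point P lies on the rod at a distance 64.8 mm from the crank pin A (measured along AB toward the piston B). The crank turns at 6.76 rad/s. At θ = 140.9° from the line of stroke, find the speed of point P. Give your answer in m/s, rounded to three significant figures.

0.351

ω = 6.76 rad/s.  Crank-pin speed |V_A| = rω = 0.41236 m/s, perpendicular to OA.
Rod angle: sinφ = −(r/L) sinθ ⇒ φ = -7.852°; ω_rod = −rω cosθ/√(L²−r²sin²θ) = +1.1472 rad/s.
V_P = V_A + ω_rod × AP, with AP = 0.0648 m along the rod.
Components: V_Px = −rω sinθ − a·ω_rod·sinφ = -0.24991 m/s;  V_Py = rω cosθ + a·ω_rod·cosφ = -0.24637 m/s.
|V_P| = √(V_Px² + V_Py²) = 0.35093 m/s.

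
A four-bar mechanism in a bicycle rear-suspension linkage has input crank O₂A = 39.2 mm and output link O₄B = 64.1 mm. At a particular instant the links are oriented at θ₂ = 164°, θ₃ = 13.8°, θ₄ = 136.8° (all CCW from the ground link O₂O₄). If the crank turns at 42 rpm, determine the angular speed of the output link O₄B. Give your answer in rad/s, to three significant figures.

ω₂ = 4.398 rad/s (from 42 rpm).
Differentiating the loop-closure r₂e^{iθ₂}+r₃e^{iθ₃}=r₁+r₄e^{iθ₄} gives r₂ω₂e^{iθ₂}+r₃ω₃e^{iθ₃}=r₄ω₄e^{iθ₄}.
Eliminating the other unknown: ω₄ = r₂ω₂ sin(θ₂−θ₃) / [r₄ sin(θ₄−θ₃)].
Numerator sine = +0.49697; denominator sine = +0.83867.
Result = 0.0392·4.398·(+0.49697) / (0.0641·(+0.83867)) = +1.5939 rad/s; magnitude 1.5939 rad/s.

1.59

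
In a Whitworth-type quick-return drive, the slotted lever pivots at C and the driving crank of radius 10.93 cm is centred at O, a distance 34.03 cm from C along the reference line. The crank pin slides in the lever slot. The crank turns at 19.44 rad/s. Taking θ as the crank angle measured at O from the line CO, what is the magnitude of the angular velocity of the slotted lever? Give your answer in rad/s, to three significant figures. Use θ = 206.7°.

6.75

ω = 19.44 rad/s
Crank pin A relative to C: A = (d + r cosθ, r sinθ); lever angle φ = atan2(r sinθ, d + r cosθ).
Differentiating tanφ: φ̇ = rω(d cosθ + r)/(d² + r² + 2dr cosθ).
d² + r² + 2dr cosθ = |CA|² = 0.0612931 m²;  d cosθ + r = -0.19471 m.
|ω_lever| = |0.1093·19.44·-0.19471| / 0.0612931 = 6.75 rad/s.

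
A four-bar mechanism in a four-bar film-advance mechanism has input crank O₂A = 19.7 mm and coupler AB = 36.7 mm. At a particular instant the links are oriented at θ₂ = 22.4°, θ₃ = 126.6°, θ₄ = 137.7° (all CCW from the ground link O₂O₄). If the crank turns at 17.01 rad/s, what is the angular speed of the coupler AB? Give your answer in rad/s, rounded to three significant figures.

42.9

ω₂ = 17.01 rad/s
Differentiating the loop-closure r₂e^{iθ₂}+r₃e^{iθ₃}=r₁+r₄e^{iθ₄} gives r₂ω₂e^{iθ₂}+r₃ω₃e^{iθ₃}=r₄ω₄e^{iθ₄}.
Eliminating the other unknown: ω₃ = r₂ω₂ sin(θ₄−θ₂) / [r₃ sin(θ₃−θ₄)].
Numerator sine = +0.90408; denominator sine = -0.19252.
Result = 0.0197·17.01·(+0.90408) / (0.0367·(-0.19252)) = -42.878 rad/s; magnitude 42.878 rad/s.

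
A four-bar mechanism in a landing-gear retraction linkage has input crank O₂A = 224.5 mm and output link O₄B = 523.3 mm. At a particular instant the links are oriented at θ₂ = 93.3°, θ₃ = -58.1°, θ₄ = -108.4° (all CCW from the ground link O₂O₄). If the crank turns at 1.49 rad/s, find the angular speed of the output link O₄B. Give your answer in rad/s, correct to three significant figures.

ω₂ = 1.49 rad/s
Differentiating the loop-closure r₂e^{iθ₂}+r₃e^{iθ₃}=r₁+r₄e^{iθ₄} gives r₂ω₂e^{iθ₂}+r₃ω₃e^{iθ₃}=r₄ω₄e^{iθ₄}.
Eliminating the other unknown: ω₄ = r₂ω₂ sin(θ₂−θ₃) / [r₄ sin(θ₄−θ₃)].
Numerator sine = +0.47869; denominator sine = -0.76940.
Result = 0.2245·1.49·(+0.47869) / (0.5233·(-0.76940)) = -0.3977 rad/s; magnitude 0.3977 rad/s.

0.398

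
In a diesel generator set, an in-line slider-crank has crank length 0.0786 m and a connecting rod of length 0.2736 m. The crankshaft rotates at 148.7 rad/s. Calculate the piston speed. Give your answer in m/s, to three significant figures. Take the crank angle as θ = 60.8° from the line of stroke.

ω = 148.7 rad/s
For an in-line slider-crank, x = r cosθ + √(L² − r² sin²θ), so v = −rω sinθ·[1 + r cosθ/√(L² − r² sin²θ)].
With r = 0.0786 m, L = 0.2736 m, θ = 60.8°: √(L² − r² sin²θ) = 0.26486 m.
v = −0.0786·148.7·0.87292·[1 + 0.0786·0.48786/0.26486] = -11.68 m/s.
|v| = 11.68 m/s.

11.7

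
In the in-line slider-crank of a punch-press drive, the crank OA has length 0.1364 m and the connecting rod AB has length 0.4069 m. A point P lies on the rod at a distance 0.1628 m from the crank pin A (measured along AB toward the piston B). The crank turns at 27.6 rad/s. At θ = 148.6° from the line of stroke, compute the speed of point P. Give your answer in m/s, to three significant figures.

ω = 27.6 rad/s.  Crank-pin speed |V_A| = rω = 3.7646 m/s, perpendicular to OA.
Rod angle: sinφ = −(r/L) sinθ ⇒ φ = -10.058°; ω_rod = −rω cosθ/√(L²−r²sin²θ) = +8.0203 rad/s.
V_P = V_A + ω_rod × AP, with AP = 0.1628 m along the rod.
Components: V_Px = −rω sinθ − a·ω_rod·sinφ = -1.7334 m/s;  V_Py = rω cosθ + a·ω_rod·cosφ = -1.9277 m/s.
|V_P| = √(V_Px² + V_Py²) = 2.5924 m/s.

2.59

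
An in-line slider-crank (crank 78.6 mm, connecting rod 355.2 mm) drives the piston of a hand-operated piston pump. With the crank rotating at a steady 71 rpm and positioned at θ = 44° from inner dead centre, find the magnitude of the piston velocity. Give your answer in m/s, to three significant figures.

ω = 2π·71/60 = 7.435 rad/s
For an in-line slider-crank, x = r cosθ + √(L² − r² sin²θ), so v = −rω sinθ·[1 + r cosθ/√(L² − r² sin²θ)].
With r = 0.0786 m, L = 0.3552 m, θ = 44°: √(L² − r² sin²θ) = 0.35098 m.
v = −0.0786·7.435·0.69466·[1 + 0.0786·0.71934/0.35098] = -0.47135 m/s.
|v| = 0.47135 m/s.

0.471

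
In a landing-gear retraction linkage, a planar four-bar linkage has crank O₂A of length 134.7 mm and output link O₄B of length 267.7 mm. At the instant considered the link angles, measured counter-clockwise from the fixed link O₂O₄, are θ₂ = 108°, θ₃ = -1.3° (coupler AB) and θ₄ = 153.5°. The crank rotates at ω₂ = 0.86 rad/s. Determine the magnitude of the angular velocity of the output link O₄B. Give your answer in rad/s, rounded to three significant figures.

0.959

ω₂ = 0.86 rad/s
Differentiating the loop-closure r₂e^{iθ₂}+r₃e^{iθ₃}=r₁+r₄e^{iθ₄} gives r₂ω₂e^{iθ₂}+r₃ω₃e^{iθ₃}=r₄ω₄e^{iθ₄}.
Eliminating the other unknown: ω₄ = r₂ω₂ sin(θ₂−θ₃) / [r₄ sin(θ₄−θ₃)].
Numerator sine = +0.94380; denominator sine = +0.42578.
Result = 0.1347·0.86·(+0.94380) / (0.2677·(+0.42578)) = +0.95921 rad/s; magnitude 0.95921 rad/s.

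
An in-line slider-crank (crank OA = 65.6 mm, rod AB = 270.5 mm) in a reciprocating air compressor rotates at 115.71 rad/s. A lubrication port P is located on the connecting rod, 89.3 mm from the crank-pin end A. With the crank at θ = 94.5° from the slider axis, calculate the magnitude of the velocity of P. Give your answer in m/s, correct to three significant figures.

7.53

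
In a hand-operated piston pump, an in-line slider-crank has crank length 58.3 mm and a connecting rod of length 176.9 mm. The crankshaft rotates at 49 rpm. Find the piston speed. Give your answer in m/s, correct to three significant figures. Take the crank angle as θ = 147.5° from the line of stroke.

ω = 2π·49/60 = 5.131 rad/s
For an in-line slider-crank, x = r cosθ + √(L² − r² sin²θ), so v = −rω sinθ·[1 + r cosθ/√(L² − r² sin²θ)].
With r = 0.0583 m, L = 0.1769 m, θ = 147.5°: √(L² − r² sin²θ) = 0.1741 m.
v = −0.0583·5.131·0.53730·[1 + 0.0583·-0.84339/0.1741] = -0.11534 m/s.
|v| = 0.11534 m/s.

0.115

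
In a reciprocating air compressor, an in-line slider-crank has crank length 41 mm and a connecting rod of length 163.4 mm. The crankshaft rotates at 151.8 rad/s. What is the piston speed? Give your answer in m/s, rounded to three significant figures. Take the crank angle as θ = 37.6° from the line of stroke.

4.56

ω = 151.8 rad/s
For an in-line slider-crank, x = r cosθ + √(L² − r² sin²θ), so v = −rω sinθ·[1 + r cosθ/√(L² − r² sin²θ)].
With r = 0.041 m, L = 0.1634 m, θ = 37.6°: √(L² − r² sin²θ) = 0.16147 m.
v = −0.041·151.8·0.61015·[1 + 0.041·0.79229/0.16147] = -4.5614 m/s.
|v| = 4.5614 m/s.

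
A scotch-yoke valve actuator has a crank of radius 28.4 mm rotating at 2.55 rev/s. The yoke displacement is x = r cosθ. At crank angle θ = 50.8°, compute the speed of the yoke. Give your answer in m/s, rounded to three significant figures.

0.353

ω = 16.02 rad/s (from 2.55 rev/s).
x = r cosθ ⇒ ẋ = −rω sinθ.
|v| = rω|sinθ| = 0.0284·16.02·|sin 50.8°| = 0.35262 m/s.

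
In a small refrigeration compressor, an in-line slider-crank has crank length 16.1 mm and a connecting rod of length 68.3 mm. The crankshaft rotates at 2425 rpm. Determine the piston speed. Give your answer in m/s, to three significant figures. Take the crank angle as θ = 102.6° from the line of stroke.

3.78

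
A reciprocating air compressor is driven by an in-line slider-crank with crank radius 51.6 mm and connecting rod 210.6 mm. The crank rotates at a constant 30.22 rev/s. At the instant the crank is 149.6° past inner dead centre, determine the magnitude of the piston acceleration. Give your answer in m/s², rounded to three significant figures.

1380

ω = 2π·30.2 = 189.9 rad/s
x(θ) = r cosθ + √(L² − r² sin²θ); with ω constant, a = ω²·d²x/dθ².
d²x/dθ² = −r cosθ − r²(cos2θ)/√u − r⁴ sin²2θ/(4u^{3/2}),  u = L² − r² sin²θ = 0.0436706 m².
Substituting r = 0.0516 m, L = 0.2106 m, θ = 149.6°: d²x/dθ² = +0.038142 m.
a = ω²·d²x/dθ² = (189.9)²·(+0.038142) = +1375.2 m/s²;  |a| = 1375.2 m/s².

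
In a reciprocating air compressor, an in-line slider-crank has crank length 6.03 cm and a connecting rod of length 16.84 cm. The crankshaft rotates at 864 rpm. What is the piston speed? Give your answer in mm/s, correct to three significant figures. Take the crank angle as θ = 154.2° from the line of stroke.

ω = 2π·864/60 = 90.48 rad/s
For an in-line slider-crank, x = r cosθ + √(L² − r² sin²θ), so v = −rω sinθ·[1 + r cosθ/√(L² − r² sin²θ)].
With r = 0.0603 m, L = 0.1684 m, θ = 154.2°: √(L² − r² sin²θ) = 0.16634 m.
v = −0.0603·90.48·0.43523·[1 + 0.0603·-0.90032/0.16634] = -1.5996 m/s.
|v| = 1.5996 m/s = 1599.6 mm/s.

1600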